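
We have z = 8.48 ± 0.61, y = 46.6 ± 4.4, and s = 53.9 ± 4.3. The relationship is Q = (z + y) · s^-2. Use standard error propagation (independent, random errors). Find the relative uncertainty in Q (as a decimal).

Let u = z + y = 55.1. δu = √(δz² + δy²) = √(0.372 + 19.4) = 4.44, so δu/u = 0.0806.
Q is then a monomial in u, s:
δQ/Q = √((δu/u)² + (-2·δs/s)²) = √(0.00650 + 0.0255) = 0.179

0.179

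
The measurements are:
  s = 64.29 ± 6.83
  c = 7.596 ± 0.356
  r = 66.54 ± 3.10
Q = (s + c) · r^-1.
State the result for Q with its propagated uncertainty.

1.080 ± 0.114

Let u = s + c = 71.89. δu = √(δs² + δc²) = √(46.6 + 0.127) = 6.84, so δu/u = 0.0951.
Q is then a monomial in u, r:
δQ/Q = √((δu/u)² + (-1·δr/r)²) = √(0.00905 + 0.00217) = 0.106
Q = 1.080, so δQ = 0.106 × 1.080 = 0.114.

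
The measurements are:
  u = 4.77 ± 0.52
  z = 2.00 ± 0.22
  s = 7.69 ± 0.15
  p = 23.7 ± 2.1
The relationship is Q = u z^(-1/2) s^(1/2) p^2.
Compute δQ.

Relative error in a monomial: (δQ/Q)² = Σ (nᵢ · δxᵢ/xᵢ)².
  (1·δu/u)² = (1×0.109)² = 0.0119;  (−½·δz/z)² = (-0.5×0.110)² = 0.00302;  (½·δs/s)² = (0.5×0.0195)² = 9.51e-05;  (2·δp/p)² = (2×0.0886)² = 0.0314
δQ/Q = √(0.0464) = 0.215
Q = 5250, so δQ = 0.215 × 5250 = 1130.

1130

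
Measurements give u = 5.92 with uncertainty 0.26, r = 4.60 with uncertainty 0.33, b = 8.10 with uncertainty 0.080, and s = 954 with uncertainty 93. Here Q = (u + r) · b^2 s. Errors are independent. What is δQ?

Let w = u + r = 10.5. δw = √(δu² + δr²) = √(0.0676 + 0.109) = 0.420, so δw/w = 0.0399.
Q is then a monomial in w, b, s:
δQ/Q = √((δw/w)² + (2·δb/b)² + (1·δs/s)²) = √(0.00159 + 0.000390 + 0.00950) = 0.107
Q = 6.58e+05, so δQ = 0.107 × 6.58e+05 = 70600.

70600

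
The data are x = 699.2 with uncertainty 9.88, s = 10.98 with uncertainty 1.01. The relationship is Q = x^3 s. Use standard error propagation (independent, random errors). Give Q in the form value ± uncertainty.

Products/powers → add relative errors in quadrature, weighted by exponent:
  (3·δx/x)² = (3×0.0141)² = 0.00180;  (1·δs/s)² = (1×0.0920)² = 0.00846
δQ/Q = √(0.0103) = 0.101
Q = 3.753e+09, so δQ = 0.101 × 3.753e+09 = 3.8e+08.

(3.753 ± 0.380) × 10^9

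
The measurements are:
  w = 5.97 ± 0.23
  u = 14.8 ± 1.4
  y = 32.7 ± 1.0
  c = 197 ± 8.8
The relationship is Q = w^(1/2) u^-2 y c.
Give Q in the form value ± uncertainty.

Products/powers → add relative errors in quadrature, weighted by exponent:
  (½·δw/w)² = (0.5×0.0385)² = 0.000371;  (-2·δu/u)² = (-2×0.0946)² = 0.0358;  (1·δy/y)² = (1×0.0306)² = 0.000935;  (1·δc/c)² = (1×0.0447)² = 0.00200
δQ/Q = √(0.0391) = 0.198
Q = 71.9, so δQ = 0.198 × 71.9 = 14.2.

71.9 ± 14.2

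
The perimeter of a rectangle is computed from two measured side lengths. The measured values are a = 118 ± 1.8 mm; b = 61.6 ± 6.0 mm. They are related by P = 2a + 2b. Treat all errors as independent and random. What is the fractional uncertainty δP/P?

0.0349

Absolute uncertainties add in quadrature for a linear combination:
  (2·δa)² = 13.0;  (2·δb)² = 144
δP = √(157) = 12.5 mm
P = 359 mm, so δP/P = 12.5/359 = 0.0349.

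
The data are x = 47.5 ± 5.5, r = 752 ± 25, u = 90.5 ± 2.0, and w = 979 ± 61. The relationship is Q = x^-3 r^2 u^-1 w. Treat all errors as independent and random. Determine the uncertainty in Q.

20.5

Relative error in a monomial: (δQ/Q)² = Σ (nᵢ · δxᵢ/xᵢ)².
  (-3·δx/x)² = (-3×0.116)² = 0.121;  (2·δr/r)² = (2×0.0332)² = 0.00442;  (-1·δu/u)² = (-1×0.0221)² = 0.000488;  (1·δw/w)² = (1×0.0623)² = 0.00388
δQ/Q = √(0.129) = 0.360
Q = 57.1, so δQ = 0.360 × 57.1 = 20.5.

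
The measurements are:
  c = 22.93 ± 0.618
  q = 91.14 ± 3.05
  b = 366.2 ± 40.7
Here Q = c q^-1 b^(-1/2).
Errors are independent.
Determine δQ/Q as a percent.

7.02%

Q is a product of powers, so relative uncertainties combine in quadrature:
  (1·δc/c)² = (1×0.0270)² = 0.000726;  (-1·δq/q)² = (-1×0.0335)² = 0.00112;  (−½·δb/b)² = (-0.5×0.111)² = 0.00309
δQ/Q = √(0.00493) = 0.0702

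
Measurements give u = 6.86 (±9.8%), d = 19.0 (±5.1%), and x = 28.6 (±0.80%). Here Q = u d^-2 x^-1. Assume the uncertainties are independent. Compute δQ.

9.41e-05

Q is a product of powers, so relative uncertainties combine in quadrature:
  (1·δu/u)² = (1×0.0980)² = 0.00960;  (-2·δd/d)² = (-2×0.0510)² = 0.0104;  (-1·δx/x)² = (-1×0.00800)² = 6.4e-05
δQ/Q = √(0.0201) = 0.142
Q = 0.000664, so δQ = 0.142 × 0.000664 = 9.41e-05.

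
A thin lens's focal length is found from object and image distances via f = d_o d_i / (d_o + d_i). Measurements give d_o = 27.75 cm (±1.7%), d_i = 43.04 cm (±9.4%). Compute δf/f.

0.0383

∂f/∂d_o = (d_i/(d_o+d_i))² = 0.370;  ∂f/∂d_i = (d_o/(d_o+d_i))² = 0.154
δf = √((∂f/∂d_o · δd_o)² + (∂f/∂d_i · δd_i)²) = √(0.0304 + 0.387) = 0.646 cm
f = 16.87 cm, so δf/f = 0.646/16.87 = 0.0383.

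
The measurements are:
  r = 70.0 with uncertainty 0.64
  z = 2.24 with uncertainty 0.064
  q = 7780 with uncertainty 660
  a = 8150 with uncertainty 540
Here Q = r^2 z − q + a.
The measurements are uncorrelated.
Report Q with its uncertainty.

11300 ± 930

Let p = r^2·z = 11000. δp/p = √((2·δr/r)² + (1·δz/z)²) = √(0.000334 + 0.000816) = 0.0339, so δp = 372.
Q = p − q + a: δQ = √(δp² + δq² + δa²) = √(1.39e+05 + 4.36e+05 + 2.92e+05) = 930
Q = 11300.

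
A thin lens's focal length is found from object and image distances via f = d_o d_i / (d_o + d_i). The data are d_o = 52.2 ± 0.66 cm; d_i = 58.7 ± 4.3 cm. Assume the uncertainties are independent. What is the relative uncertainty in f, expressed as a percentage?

∂f/∂d_o = (d_i/(d_o+d_i))² = 0.280;  ∂f/∂d_i = (d_o/(d_o+d_i))² = 0.222
δf = √((∂f/∂d_o · δd_o)² + (∂f/∂d_i · δd_i)²) = √(0.0342 + 0.908) = 0.970 cm
f = 27.6 cm, so δf/f = 0.970/27.6 = 0.0351.

3.51%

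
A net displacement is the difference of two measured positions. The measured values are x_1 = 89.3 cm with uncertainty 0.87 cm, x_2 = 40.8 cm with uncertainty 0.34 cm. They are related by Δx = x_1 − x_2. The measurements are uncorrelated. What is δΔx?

Absolute uncertainties add in quadrature for a linear combination:
  (δx_1)² = 0.757;  (δx_2)² = 0.116
δΔx = √(0.873) = 0.934 cm

0.934 cm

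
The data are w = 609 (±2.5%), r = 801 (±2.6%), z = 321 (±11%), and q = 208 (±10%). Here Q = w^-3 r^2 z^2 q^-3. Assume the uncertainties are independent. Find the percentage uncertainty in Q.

38.3%

For a monomial Q ∝ w^-3, r^2, z^2, q^-3, fractional errors add in quadrature:
  (-3·δw/w)² = (-3×0.0250)² = 0.00563;  (2·δr/r)² = (2×0.0260)² = 0.00270;  (2·δz/z)² = (2×0.110)² = 0.0484;  (-3·δq/q)² = (-3×0.100)² = 0.0900
δQ/Q = √(0.147) = 0.383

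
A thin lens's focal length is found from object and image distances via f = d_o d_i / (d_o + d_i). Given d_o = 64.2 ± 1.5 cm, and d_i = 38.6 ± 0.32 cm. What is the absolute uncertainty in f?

∂f/∂d_o = (d_i/(d_o+d_i))² = 0.141;  ∂f/∂d_i = (d_o/(d_o+d_i))² = 0.390
δf = √((∂f/∂d_o · δd_o)² + (∂f/∂d_i · δd_i)²) = √(0.0447 + 0.0156) = 0.246 cm

0.246 cm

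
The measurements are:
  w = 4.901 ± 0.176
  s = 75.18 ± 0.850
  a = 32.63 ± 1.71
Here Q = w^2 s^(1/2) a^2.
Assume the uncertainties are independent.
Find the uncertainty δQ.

Since Q is a product/quotient, work with relative uncertainties:
  (2·δw/w)² = (2×0.0359)² = 0.00516;  (½·δs/s)² = (0.5×0.0113)² = 3.2e-05;  (2·δa/a)² = (2×0.0524)² = 0.0110
δQ/Q = √(0.0162) = 0.127
Q = 221700, so δQ = 0.127 × 221700 = 28200.

28200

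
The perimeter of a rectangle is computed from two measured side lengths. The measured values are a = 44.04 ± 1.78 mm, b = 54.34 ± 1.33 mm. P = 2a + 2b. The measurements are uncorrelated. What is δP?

Absolute uncertainties add in quadrature for a linear combination:
  (2·δa)² = 12.7;  (2·δb)² = 7.08
δP = √(19.7) = 4.44 mm

4.44 mm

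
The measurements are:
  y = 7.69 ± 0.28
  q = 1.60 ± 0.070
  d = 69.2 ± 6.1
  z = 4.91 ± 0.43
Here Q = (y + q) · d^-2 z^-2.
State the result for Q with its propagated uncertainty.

Let u = y + q = 9.29. δu = √(δy² + δq²) = √(0.0784 + 0.00490) = 0.289, so δu/u = 0.0311.
Q is then a monomial in u, d, z:
δQ/Q = √((δu/u)² + (-2·δd/d)² + (-2·δz/z)²) = √(0.000965 + 0.0311 + 0.0307) = 0.250
Q = 8.05e-05, so δQ = 0.250 × 8.05e-05 = 2.02e-05.

(8.05 ± 2.02) × 10^-5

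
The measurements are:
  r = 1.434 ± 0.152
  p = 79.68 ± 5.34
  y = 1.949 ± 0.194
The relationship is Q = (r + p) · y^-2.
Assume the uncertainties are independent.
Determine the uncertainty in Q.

Let u = r + p = 81.11. δu = √(δr² + δp²) = √(0.0231 + 28.5) = 5.34, so δu/u = 0.0659.
Q is then a monomial in u, y:
δQ/Q = √((δu/u)² + (-2·δy/y)²) = √(0.00434 + 0.0396) = 0.210
Q = 21.35, so δQ = 0.210 × 21.35 = 4.48.

4.48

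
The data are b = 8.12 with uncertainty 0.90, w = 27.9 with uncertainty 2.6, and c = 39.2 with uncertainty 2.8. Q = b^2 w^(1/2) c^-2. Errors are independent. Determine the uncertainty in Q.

0.0607

Each factor contributes (exponent × relative error)² to (δQ/Q)²:
  (2·δb/b)² = (2×0.111)² = 0.0491;  (½·δw/w)² = (0.5×0.0932)² = 0.00217;  (-2·δc/c)² = (-2×0.0714)² = 0.0204
δQ/Q = √(0.0717) = 0.268
Q = 0.227, so δQ = 0.268 × 0.227 = 0.0607.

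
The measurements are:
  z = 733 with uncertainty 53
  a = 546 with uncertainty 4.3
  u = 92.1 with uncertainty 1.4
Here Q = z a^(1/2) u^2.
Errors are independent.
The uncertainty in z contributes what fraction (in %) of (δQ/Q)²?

84.8%

(δQ/Q)² = (1·δz/z)² + (½·δa/a)² + (2·δu/u)²
  z term: (1×0.0723)² = 0.00523
  a term: (0.5×0.00788)² = 1.55e-05
  u term: (2×0.0152)² = 0.000924
Total = 0.00617. Share from z = 0.00523/0.00617 = 0.848.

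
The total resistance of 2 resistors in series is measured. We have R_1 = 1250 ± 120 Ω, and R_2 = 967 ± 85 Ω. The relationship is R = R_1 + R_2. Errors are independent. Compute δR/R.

0.0663

Absolute uncertainties add in quadrature for a linear combination:
  (δR_1)² = 14400;  (δR_2)² = 7220
δR = √(21600) = 147 Ω
R = 2220 Ω, so δR/R = 147/2220 = 0.0663.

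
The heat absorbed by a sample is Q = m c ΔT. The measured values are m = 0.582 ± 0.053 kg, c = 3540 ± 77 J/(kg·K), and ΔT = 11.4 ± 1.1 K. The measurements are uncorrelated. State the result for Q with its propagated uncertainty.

Products/powers → add relative errors in quadrature, weighted by exponent:
  (1·δm/m)² = (1×0.0911)² = 0.00829;  (1·δc/c)² = (1×0.0218)² = 0.000473;  (1·δΔT/ΔT)² = (1×0.0965)² = 0.00931
δQ/Q = √(0.0181) = 0.134
Q = 23500 J, so δQ = 0.134 × 23500 = 3160 J.

23500 ± 3160 J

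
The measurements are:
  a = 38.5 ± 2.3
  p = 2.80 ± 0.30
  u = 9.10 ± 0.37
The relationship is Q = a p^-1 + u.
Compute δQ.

Let w = a·p^-1 = 13.8. δw/w = √((1·δa/a)² + (-1·δp/p)²) = √(0.00357 + 0.0115) = 0.123, so δw = 1.69.
Q = w + u: δQ = √(δw² + δu²) = √(2.85 + 0.137) = 1.73

1.73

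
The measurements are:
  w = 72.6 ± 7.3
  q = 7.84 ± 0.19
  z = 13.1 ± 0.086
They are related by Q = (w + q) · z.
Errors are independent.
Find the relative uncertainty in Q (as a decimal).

0.0910

Let u = w + q = 80.4. δu = √(δw² + δq²) = √(53.3 + 0.0361) = 7.30, so δu/u = 0.0908.
Q is then a monomial in u, z:
δQ/Q = √((δu/u)² + (1·δz/z)²) = √(0.00824 + 4.31e-05) = 0.0910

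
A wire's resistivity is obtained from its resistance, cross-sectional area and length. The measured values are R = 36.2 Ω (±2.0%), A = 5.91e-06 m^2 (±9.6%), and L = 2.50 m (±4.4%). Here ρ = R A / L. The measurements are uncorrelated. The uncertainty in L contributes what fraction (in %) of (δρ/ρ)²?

(δρ/ρ)² = (1·δR/R)² + (1·δA/A)² + (-1·δL/L)²
  R term: (1×0.0200)² = 0.000400
  A term: (1×0.0960)² = 0.00922
  L term: (-1×0.0440)² = 0.00194
Total = 0.0116. Share from L = 0.00194/0.0116 = 0.168.

16.8%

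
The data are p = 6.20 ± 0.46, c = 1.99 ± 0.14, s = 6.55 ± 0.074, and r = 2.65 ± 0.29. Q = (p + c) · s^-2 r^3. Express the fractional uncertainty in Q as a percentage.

33.4%

Let u = p + c = 8.19. δu = √(δp² + δc²) = √(0.212 + 0.0196) = 0.481, so δu/u = 0.0587.
Q is then a monomial in u, s, r:
δQ/Q = √((δu/u)² + (-2·δs/s)² + (3·δr/r)²) = √(0.00345 + 0.000511 + 0.108) = 0.334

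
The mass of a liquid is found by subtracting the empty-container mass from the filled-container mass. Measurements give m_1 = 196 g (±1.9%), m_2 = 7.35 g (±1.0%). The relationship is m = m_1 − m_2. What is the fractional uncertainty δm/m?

m is a linear combination, so absolute uncertainties add in quadrature:
  (δm_1)² = 13.9;  (δm_2)² = 0.00540
δm = √(13.9) = 3.72 g
m = 189 g, so δm/m = 3.72/189 = 0.0197.

0.0197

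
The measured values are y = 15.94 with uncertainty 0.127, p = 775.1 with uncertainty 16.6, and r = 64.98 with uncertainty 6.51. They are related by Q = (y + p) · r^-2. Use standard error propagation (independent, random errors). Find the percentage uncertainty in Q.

20.1%

Let u = y + p = 791.0. δu = √(δy² + δp²) = √(0.0161 + 276) = 16.6, so δu/u = 0.0210.
Q is then a monomial in u, r:
δQ/Q = √((δu/u)² + (-2·δr/r)²) = √(0.000440 + 0.0401) = 0.201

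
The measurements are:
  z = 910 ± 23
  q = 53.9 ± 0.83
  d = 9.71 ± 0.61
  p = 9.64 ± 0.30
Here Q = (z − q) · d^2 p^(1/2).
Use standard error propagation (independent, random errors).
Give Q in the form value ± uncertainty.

(2.51 ± 0.324) × 10^5

Let u = z − q = 856. δu = √(δz² + δq²) = √(529 + 0.689) = 23.0, so δu/u = 0.0269.
Q is then a monomial in u, d, p:
δQ/Q = √((δu/u)² + (2·δd/d)² + (½·δp/p)²) = √(0.000723 + 0.0158 + 0.000242) = 0.129
Q = 2.51e+05, so δQ = 0.129 × 2.51e+05 = 32400.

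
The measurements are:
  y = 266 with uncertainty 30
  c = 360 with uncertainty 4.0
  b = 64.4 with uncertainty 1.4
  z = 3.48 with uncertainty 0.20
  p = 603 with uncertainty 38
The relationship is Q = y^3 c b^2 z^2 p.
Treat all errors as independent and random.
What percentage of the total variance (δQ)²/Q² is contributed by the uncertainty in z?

9.88%

(δQ/Q)² = (3·δy/y)² + (1·δc/c)² + (2·δb/b)² + (2·δz/z)² + (1·δp/p)²
  y term: (3×0.113)² = 0.114
  c term: (1×0.0111)² = 0.000123
  b term: (2×0.0217)² = 0.00189
  z term: (2×0.0575)² = 0.0132
  p term: (1×0.0630)² = 0.00397
Total = 0.134. Share from z = 0.0132/0.134 = 0.0988.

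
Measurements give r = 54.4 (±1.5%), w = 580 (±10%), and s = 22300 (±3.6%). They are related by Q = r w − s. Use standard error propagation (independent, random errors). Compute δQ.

3290

Let p = r·w = 31600. δp/p = √((1·δr/r)² + (1·δw/w)²) = √(0.000225 + 0.0100) = 0.101, so δp = 3190.
Q = p − s: δQ = √(δp² + δs²) = √(1.02e+07 + 6.44e+05) = 3290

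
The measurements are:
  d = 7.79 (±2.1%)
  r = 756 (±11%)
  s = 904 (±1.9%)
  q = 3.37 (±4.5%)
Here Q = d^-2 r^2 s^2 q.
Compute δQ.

6.01e+09

Relative error in a monomial: (δQ/Q)² = Σ (nᵢ · δxᵢ/xᵢ)².
  (-2·δd/d)² = (-2×0.0210)² = 0.00176;  (2·δr/r)² = (2×0.110)² = 0.0484;  (2·δs/s)² = (2×0.0190)² = 0.00144;  (1·δq/q)² = (1×0.0450)² = 0.00202
δQ/Q = √(0.0536) = 0.232
Q = 2.59e+10, so δQ = 0.232 × 2.59e+10 = 6.01e+09.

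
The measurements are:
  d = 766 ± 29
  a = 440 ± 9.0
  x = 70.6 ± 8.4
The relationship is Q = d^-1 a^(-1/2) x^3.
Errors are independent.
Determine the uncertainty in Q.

7.86

Relative error in a monomial: (δQ/Q)² = Σ (nᵢ · δxᵢ/xᵢ)².
  (-1·δd/d)² = (-1×0.0379)² = 0.00143;  (−½·δa/a)² = (-0.5×0.0205)² = 0.000105;  (3·δx/x)² = (3×0.119)² = 0.127
δQ/Q = √(0.129) = 0.359
Q = 21.9, so δQ = 0.359 × 21.9 = 7.86.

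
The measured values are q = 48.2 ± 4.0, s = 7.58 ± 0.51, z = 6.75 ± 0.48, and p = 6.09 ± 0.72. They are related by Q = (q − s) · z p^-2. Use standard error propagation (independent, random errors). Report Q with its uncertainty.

7.39 ± 1.97

Let u = q − s = 40.6. δu = √(δq² + δs²) = √(16.0 + 0.260) = 4.03, so δu/u = 0.0993.
Q is then a monomial in u, z, p:
δQ/Q = √((δu/u)² + (1·δz/z)² + (-2·δp/p)²) = √(0.00985 + 0.00506 + 0.0559) = 0.266
Q = 7.39, so δQ = 0.266 × 7.39 = 1.97.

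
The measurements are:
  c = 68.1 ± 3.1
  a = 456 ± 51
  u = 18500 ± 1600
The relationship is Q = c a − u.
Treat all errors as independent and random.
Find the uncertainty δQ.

Let p = c·a = 31100. δp/p = √((1·δc/c)² + (1·δa/a)²) = √(0.00207 + 0.0125) = 0.121, so δp = 3750.
Q = p − u: δQ = √(δp² + δu²) = √(1.41e+07 + 2.56e+06) = 4080

4080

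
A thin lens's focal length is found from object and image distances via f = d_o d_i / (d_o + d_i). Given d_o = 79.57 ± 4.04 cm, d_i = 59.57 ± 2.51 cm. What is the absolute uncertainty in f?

1.11 cm

∂f/∂d_o = (d_i/(d_o+d_i))² = 0.183;  ∂f/∂d_i = (d_o/(d_o+d_i))² = 0.327
δf = √((∂f/∂d_o · δd_o)² + (∂f/∂d_i · δd_i)²) = √(0.548 + 0.674) = 1.11 cm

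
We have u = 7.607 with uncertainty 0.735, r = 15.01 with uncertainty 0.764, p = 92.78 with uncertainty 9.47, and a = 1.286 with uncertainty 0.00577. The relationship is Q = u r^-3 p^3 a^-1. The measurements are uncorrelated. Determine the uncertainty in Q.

497

Products/powers → add relative errors in quadrature, weighted by exponent:
  (1·δu/u)² = (1×0.0966)² = 0.00934;  (-3·δr/r)² = (-3×0.0509)² = 0.0233;  (3·δp/p)² = (3×0.102)² = 0.0938;  (-1·δa/a)² = (-1×0.00449)² = 2.01e-05
δQ/Q = √(0.126) = 0.356
Q = 1397, so δQ = 0.356 × 1397 = 497.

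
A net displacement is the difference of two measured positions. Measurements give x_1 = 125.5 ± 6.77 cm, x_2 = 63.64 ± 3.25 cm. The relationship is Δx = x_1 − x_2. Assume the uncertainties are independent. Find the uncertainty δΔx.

7.51 cm

For a sum/difference, combine absolute errors in quadrature:
  (δx_1)² = 45.8;  (δx_2)² = 10.6
δΔx = √(56.4) = 7.51 cm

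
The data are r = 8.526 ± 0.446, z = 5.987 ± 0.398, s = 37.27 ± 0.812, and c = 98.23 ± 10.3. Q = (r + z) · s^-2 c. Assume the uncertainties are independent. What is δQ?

0.124

Let u = r + z = 14.51. δu = √(δr² + δz²) = √(0.199 + 0.158) = 0.598, so δu/u = 0.0412.
Q is then a monomial in u, s, c:
δQ/Q = √((δu/u)² + (-2·δs/s)² + (1·δc/c)²) = √(0.00170 + 0.00190 + 0.0110) = 0.121
Q = 1.026, so δQ = 0.121 × 1.026 = 0.124.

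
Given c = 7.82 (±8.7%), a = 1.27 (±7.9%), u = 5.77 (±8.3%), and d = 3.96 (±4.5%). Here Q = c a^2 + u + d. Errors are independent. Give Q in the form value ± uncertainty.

22.3 ± 2.33

Let p = c·a^2 = 12.6. δp/p = √((1·δc/c)² + (2·δa/a)²) = √(0.00757 + 0.0250) = 0.180, so δp = 2.27.
Q = p + u + d: δQ = √(δp² + δu² + δd²) = √(5.18 + 0.229 + 0.0318) = 2.33
Q = 22.3.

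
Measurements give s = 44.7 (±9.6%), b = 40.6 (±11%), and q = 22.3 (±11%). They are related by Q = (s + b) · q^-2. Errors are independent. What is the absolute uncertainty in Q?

0.0397

Let u = s + b = 85.3. δu = √(δs² + δb²) = √(18.4 + 19.9) = 6.19, so δu/u = 0.0726.
Q is then a monomial in u, q:
δQ/Q = √((δu/u)² + (-2·δq/q)²) = √(0.00527 + 0.0484) = 0.232
Q = 0.172, so δQ = 0.232 × 0.172 = 0.0397.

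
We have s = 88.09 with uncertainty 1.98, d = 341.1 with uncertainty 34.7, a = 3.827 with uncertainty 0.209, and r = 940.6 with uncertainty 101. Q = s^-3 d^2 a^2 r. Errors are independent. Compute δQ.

For a monomial Q ∝ s^-3, d^2, a^2, r, fractional errors add in quadrature:
  (-3·δs/s)² = (-3×0.0225)² = 0.00455;  (2·δd/d)² = (2×0.102)² = 0.0414;  (2·δa/a)² = (2×0.0546)² = 0.0119;  (1·δr/r)² = (1×0.107)² = 0.0115
δQ/Q = √(0.0694) = 0.263
Q = 2345, so δQ = 0.263 × 2345 = 618.

618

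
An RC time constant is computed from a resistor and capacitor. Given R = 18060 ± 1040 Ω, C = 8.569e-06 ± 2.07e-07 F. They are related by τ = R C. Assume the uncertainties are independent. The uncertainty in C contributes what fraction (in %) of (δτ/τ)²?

15.0%

(δτ/τ)² = (1·δR/R)² + (1·δC/C)²
  R term: (1×0.0576)² = 0.00332
  C term: (1×0.0242)² = 0.000584
Total = 0.00390. Share from C = 0.000584/0.00390 = 0.150.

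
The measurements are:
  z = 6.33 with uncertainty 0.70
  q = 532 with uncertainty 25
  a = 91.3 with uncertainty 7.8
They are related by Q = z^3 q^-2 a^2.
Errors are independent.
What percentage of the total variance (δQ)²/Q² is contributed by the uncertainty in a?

(δQ/Q)² = (3·δz/z)² + (-2·δq/q)² + (2·δa/a)²
  z term: (3×0.111)² = 0.110
  q term: (-2×0.0470)² = 0.00883
  a term: (2×0.0854)² = 0.0292
Total = 0.148. Share from a = 0.0292/0.148 = 0.197.

19.7%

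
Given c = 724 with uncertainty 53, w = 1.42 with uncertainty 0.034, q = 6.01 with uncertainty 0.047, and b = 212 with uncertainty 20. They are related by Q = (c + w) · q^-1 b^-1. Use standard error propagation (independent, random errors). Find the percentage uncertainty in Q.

Let u = c + w = 725. δu = √(δc² + δw²) = √(2810 + 0.00116) = 53.0, so δu/u = 0.0731.
Q is then a monomial in u, q, b:
δQ/Q = √((δu/u)² + (-1·δq/q)² + (-1·δb/b)²) = √(0.00534 + 6.12e-05 + 0.00890) = 0.120

12.0%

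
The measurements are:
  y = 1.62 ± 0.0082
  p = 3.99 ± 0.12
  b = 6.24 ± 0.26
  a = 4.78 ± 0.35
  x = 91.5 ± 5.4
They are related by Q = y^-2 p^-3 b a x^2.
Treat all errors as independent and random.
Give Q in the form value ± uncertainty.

1500 ± 256

For a monomial Q ∝ y^-2, p^-3, b, a, x^2, fractional errors add in quadrature:
  (-2·δy/y)² = (-2×0.00506)² = 0.000102;  (-3·δp/p)² = (-3×0.0301)² = 0.00814;  (1·δb/b)² = (1×0.0417)² = 0.00174;  (1·δa/a)² = (1×0.0732)² = 0.00536;  (2·δx/x)² = (2×0.0590)² = 0.0139
δQ/Q = √(0.0293) = 0.171
Q = 1500, so δQ = 0.171 × 1500 = 256.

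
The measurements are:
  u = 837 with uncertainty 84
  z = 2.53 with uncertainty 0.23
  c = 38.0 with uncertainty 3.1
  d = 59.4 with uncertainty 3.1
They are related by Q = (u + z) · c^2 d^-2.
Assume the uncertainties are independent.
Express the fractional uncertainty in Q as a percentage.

Let w = u + z = 840. δw = √(δu² + δz²) = √(7060 + 0.0529) = 84.0, so δw/w = 0.100.
Q is then a monomial in w, c, d:
δQ/Q = √((δw/w)² + (2·δc/c)² + (-2·δd/d)²) = √(0.0100 + 0.0266 + 0.0109) = 0.218

21.8%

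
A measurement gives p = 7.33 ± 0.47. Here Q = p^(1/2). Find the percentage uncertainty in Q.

Q ∝ p^(1/2), so δQ/Q = |½| · δp/p = 0.5 × 0.0641 = 0.0321.

3.21%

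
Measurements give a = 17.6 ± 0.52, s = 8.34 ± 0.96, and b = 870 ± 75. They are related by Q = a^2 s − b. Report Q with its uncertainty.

1710 ± 343

Let p = a^2·s = 2580. δp/p = √((2·δa/a)² + (1·δs/s)²) = √(0.00349 + 0.0132) = 0.129, so δp = 334.
Q = p − b: δQ = √(δp² + δb²) = √(1.12e+05 + 5620) = 343
Q = 1710.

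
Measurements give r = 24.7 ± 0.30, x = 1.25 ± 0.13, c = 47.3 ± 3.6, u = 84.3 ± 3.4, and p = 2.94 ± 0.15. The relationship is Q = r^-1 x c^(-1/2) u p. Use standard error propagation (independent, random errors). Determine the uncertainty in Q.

Products/powers → add relative errors in quadrature, weighted by exponent:
  (-1·δr/r)² = (-1×0.0121)² = 0.000148;  (1·δx/x)² = (1×0.104)² = 0.0108;  (−½·δc/c)² = (-0.5×0.0761)² = 0.00145;  (1·δu/u)² = (1×0.0403)² = 0.00163;  (1·δp/p)² = (1×0.0510)² = 0.00260
δQ/Q = √(0.0166) = 0.129
Q = 1.82, so δQ = 0.129 × 1.82 = 0.235.

0.235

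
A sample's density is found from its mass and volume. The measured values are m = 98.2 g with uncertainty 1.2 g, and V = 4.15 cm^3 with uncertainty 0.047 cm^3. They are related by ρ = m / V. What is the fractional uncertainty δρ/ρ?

0.0167

Relative error in a monomial: (δρ/ρ)² = Σ (nᵢ · δxᵢ/xᵢ)².
  (1·δm/m)² = (1×0.0122)² = 0.000149;  (-1·δV/V)² = (-1×0.0113)² = 0.000128
δρ/ρ = √(0.000278) = 0.0167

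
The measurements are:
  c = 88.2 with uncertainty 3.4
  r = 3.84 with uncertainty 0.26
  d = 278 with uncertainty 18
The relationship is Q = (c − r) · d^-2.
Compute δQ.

0.000148

Let u = c − r = 84.4. δu = √(δc² + δr²) = √(11.6 + 0.0676) = 3.41, so δu/u = 0.0404.
Q is then a monomial in u, d:
δQ/Q = √((δu/u)² + (-2·δd/d)²) = √(0.00163 + 0.0168) = 0.136
Q = 0.00109, so δQ = 0.136 × 0.00109 = 0.000148.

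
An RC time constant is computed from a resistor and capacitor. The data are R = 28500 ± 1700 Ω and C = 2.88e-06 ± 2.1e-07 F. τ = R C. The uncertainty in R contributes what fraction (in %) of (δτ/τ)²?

(δτ/τ)² = (1·δR/R)² + (1·δC/C)²
  R term: (1×0.0596)² = 0.00356
  C term: (1×0.0729)² = 0.00532
Total = 0.00887. Share from R = 0.00356/0.00887 = 0.401.

40.1%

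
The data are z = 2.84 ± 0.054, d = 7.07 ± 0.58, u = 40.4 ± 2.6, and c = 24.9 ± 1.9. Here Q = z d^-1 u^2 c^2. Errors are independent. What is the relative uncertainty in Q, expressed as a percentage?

21.7%

For a monomial Q ∝ z, d^-1, u^2, c^2, fractional errors add in quadrature:
  (1·δz/z)² = (1×0.0190)² = 0.000362;  (-1·δd/d)² = (-1×0.0820)² = 0.00673;  (2·δu/u)² = (2×0.0644)² = 0.0166;  (2·δc/c)² = (2×0.0763)² = 0.0233
δQ/Q = √(0.0469) = 0.217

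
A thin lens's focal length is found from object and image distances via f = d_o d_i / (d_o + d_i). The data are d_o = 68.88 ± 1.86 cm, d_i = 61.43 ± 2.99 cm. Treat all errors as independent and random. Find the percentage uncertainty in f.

∂f/∂d_o = (d_i/(d_o+d_i))² = 0.222;  ∂f/∂d_i = (d_o/(d_o+d_i))² = 0.279
δf = √((∂f/∂d_o · δd_o)² + (∂f/∂d_i · δd_i)²) = √(0.171 + 0.698) = 0.932 cm
f = 32.47 cm, so δf/f = 0.932/32.47 = 0.0287.

2.87%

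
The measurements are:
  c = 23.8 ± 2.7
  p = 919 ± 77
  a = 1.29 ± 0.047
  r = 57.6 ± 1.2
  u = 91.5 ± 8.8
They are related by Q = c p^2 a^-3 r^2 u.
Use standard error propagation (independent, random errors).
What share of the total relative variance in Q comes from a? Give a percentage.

18.7%

(δQ/Q)² = (1·δc/c)² + (2·δp/p)² + (-3·δa/a)² + (2·δr/r)² + (1·δu/u)²
  c term: (1×0.113)² = 0.0129
  p term: (2×0.0838)² = 0.0281
  a term: (-3×0.0364)² = 0.0119
  r term: (2×0.0208)² = 0.00174
  u term: (1×0.0962)² = 0.00925
Total = 0.0639. Share from a = 0.0119/0.0639 = 0.187.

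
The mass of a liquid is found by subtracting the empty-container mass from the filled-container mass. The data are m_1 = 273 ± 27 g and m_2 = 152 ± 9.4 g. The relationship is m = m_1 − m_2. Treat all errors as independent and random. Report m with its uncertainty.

For a sum/difference, combine absolute errors in quadrature:
  (δm_1)² = 729;  (δm_2)² = 88.4
δm = √(817) = 28.6 g
m = 121 g.

121 ± 28.6 g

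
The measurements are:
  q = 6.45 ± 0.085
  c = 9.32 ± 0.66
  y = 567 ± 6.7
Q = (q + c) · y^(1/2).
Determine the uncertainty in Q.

16.0

Let u = q + c = 15.8. δu = √(δq² + δc²) = √(0.00723 + 0.436) = 0.665, so δu/u = 0.0422.
Q is then a monomial in u, y:
δQ/Q = √((δu/u)² + (½·δy/y)²) = √(0.00178 + 3.49e-05) = 0.0426
Q = 376, so δQ = 0.0426 × 376 = 16.0.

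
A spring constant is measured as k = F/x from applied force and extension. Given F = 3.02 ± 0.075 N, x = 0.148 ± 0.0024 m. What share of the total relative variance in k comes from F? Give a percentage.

(δk/k)² = (1·δF/F)² + (-1·δx/x)²
  F term: (1×0.0248)² = 0.000617
  x term: (-1×0.0162)² = 0.000263
Total = 0.000880. Share from F = 0.000617/0.000880 = 0.701.

70.1%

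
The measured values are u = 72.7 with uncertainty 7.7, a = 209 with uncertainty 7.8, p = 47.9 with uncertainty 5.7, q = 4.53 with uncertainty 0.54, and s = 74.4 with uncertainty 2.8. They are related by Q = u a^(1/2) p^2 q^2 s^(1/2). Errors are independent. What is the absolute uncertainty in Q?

For a monomial Q ∝ u, a^(1/2), p^2, q^2, s^(1/2), fractional errors add in quadrature:
  (1·δu/u)² = (1×0.106)² = 0.0112;  (½·δa/a)² = (0.5×0.0373)² = 0.000348;  (2·δp/p)² = (2×0.119)² = 0.0566;  (2·δq/q)² = (2×0.119)² = 0.0568;  (½·δs/s)² = (0.5×0.0376)² = 0.000354
δQ/Q = √(0.125) = 0.354
Q = 4.27e+08, so δQ = 0.354 × 4.27e+08 = 1.51e+08.

1.51e+08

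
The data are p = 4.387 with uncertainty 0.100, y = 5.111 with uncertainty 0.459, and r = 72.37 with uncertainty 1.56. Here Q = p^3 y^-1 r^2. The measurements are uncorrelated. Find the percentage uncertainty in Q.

12.1%

Products/powers → add relative errors in quadrature, weighted by exponent:
  (3·δp/p)² = (3×0.0228)² = 0.00468;  (-1·δy/y)² = (-1×0.0898)² = 0.00807;  (2·δr/r)² = (2×0.0216)² = 0.00186
δQ/Q = √(0.0146) = 0.121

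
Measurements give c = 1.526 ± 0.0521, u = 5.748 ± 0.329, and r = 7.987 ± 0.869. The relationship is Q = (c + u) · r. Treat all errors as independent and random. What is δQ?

Let w = c + u = 7.274. δw = √(δc² + δu²) = √(0.00271 + 0.108) = 0.333, so δw/w = 0.0458.
Q is then a monomial in w, r:
δQ/Q = √((δw/w)² + (1·δr/r)²) = √(0.00210 + 0.0118) = 0.118
Q = 58.10, so δQ = 0.118 × 58.10 = 6.86.

6.86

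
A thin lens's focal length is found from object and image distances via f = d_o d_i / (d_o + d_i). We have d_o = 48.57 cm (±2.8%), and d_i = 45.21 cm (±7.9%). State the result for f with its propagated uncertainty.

∂f/∂d_o = (d_i/(d_o+d_i))² = 0.232;  ∂f/∂d_i = (d_o/(d_o+d_i))² = 0.268
δf = √((∂f/∂d_o · δd_o)² + (∂f/∂d_i · δd_i)²) = √(0.0999 + 0.918) = 1.01 cm
f = 23.41 cm.

23.41 ± 1.01 cm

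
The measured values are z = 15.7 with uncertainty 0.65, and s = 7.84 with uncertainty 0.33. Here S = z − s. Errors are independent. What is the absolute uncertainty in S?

Sums and differences: (δS)² = Σ (cᵢ δxᵢ)².
  (δz)² = 0.423;  (δs)² = 0.109
δS = √(0.531) = 0.729

0.729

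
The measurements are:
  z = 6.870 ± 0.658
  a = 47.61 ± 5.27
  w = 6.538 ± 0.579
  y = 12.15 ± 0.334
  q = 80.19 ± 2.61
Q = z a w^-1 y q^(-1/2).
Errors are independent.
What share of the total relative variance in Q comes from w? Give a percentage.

(δQ/Q)² = (1·δz/z)² + (1·δa/a)² + (-1·δw/w)² + (1·δy/y)² + (−½·δq/q)²
  z term: (1×0.0958)² = 0.00917
  a term: (1×0.111)² = 0.0123
  w term: (-1×0.0886)² = 0.00784
  y term: (1×0.0275)² = 0.000756
  q term: (-0.5×0.0325)² = 0.000265
Total = 0.0303. Share from w = 0.00784/0.0303 = 0.259.

25.9%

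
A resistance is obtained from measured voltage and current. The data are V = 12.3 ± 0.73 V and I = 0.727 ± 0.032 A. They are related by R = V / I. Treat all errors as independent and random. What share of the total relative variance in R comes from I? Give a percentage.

35.5%

(δR/R)² = (1·δV/V)² + (-1·δI/I)²
  V term: (1×0.0593)² = 0.00352
  I term: (-1×0.0440)² = 0.00194
Total = 0.00546. Share from I = 0.00194/0.00546 = 0.355.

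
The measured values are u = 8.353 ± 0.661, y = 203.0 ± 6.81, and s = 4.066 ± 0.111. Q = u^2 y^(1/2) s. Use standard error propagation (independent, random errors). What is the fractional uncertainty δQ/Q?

Products/powers → add relative errors in quadrature, weighted by exponent:
  (2·δu/u)² = (2×0.0791)² = 0.0250;  (½·δy/y)² = (0.5×0.0335)² = 0.000281;  (1·δs/s)² = (1×0.0273)² = 0.000745
δQ/Q = √(0.0261) = 0.161

0.161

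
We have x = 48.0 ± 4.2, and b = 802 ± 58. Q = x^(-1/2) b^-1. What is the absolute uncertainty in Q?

Each factor contributes (exponent × relative error)² to (δQ/Q)²:
  (−½·δx/x)² = (-0.5×0.0875)² = 0.00191;  (-1·δb/b)² = (-1×0.0723)² = 0.00523
δQ/Q = √(0.00714) = 0.0845
Q = 0.000180, so δQ = 0.0845 × 0.000180 = 1.52e-05.

1.52e-05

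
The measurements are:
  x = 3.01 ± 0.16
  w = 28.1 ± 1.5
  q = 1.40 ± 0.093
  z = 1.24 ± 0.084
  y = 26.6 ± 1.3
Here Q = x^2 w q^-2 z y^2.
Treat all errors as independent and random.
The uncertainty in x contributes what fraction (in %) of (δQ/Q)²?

(δQ/Q)² = (2·δx/x)² + (1·δw/w)² + (-2·δq/q)² + (1·δz/z)² + (2·δy/y)²
  x term: (2×0.0532)² = 0.0113
  w term: (1×0.0534)² = 0.00285
  q term: (-2×0.0664)² = 0.0177
  z term: (1×0.0677)² = 0.00459
  y term: (2×0.0489)² = 0.00955
Total = 0.0459. Share from x = 0.0113/0.0459 = 0.246.

24.6%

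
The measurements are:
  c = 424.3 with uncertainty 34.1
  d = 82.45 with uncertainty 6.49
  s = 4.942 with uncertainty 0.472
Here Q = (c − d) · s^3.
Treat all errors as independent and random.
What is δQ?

12500

Let u = c − d = 341.9. δu = √(δc² + δd²) = √(1160 + 42.1) = 34.7, so δu/u = 0.102.
Q is then a monomial in u, s:
δQ/Q = √((δu/u)² + (3·δs/s)²) = √(0.0103 + 0.0821) = 0.304
Q = 41260, so δQ = 0.304 × 41260 = 12500.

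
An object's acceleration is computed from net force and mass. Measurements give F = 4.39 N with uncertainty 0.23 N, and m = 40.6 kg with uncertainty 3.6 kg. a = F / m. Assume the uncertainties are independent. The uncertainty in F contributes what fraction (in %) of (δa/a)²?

25.9%

(δa/a)² = (1·δF/F)² + (-1·δm/m)²
  F term: (1×0.0524)² = 0.00274
  m term: (-1×0.0887)² = 0.00786
Total = 0.0106. Share from F = 0.00274/0.0106 = 0.259.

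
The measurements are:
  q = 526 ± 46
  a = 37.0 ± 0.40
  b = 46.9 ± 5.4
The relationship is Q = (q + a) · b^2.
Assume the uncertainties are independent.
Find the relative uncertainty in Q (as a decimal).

Let u = q + a = 563. δu = √(δq² + δa²) = √(2120 + 0.160) = 46.0, so δu/u = 0.0817.
Q is then a monomial in u, b:
δQ/Q = √((δu/u)² + (2·δb/b)²) = √(0.00668 + 0.0530) = 0.244

0.244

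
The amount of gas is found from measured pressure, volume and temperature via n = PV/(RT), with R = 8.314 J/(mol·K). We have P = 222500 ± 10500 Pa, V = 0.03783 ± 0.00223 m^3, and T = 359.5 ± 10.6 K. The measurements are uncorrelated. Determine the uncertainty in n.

n is a product of powers, so relative uncertainties combine in quadrature:
  (1·δP/P)² = (1×0.0472)² = 0.00223;  (1·δV/V)² = (1×0.0589)² = 0.00347;  (-1·δT/T)² = (-1×0.0295)² = 0.000869
δn/n = √(0.00657) = 0.0811
n = 2.816 mol, so δn = 0.0811 × 2.816 = 0.228 mol.

0.228 mol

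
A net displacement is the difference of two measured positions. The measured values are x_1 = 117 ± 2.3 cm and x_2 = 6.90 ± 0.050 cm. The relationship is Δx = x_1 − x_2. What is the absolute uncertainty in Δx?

2.30 cm

For a sum/difference, combine absolute errors in quadrature:
  (δx_1)² = 5.29;  (δx_2)² = 0.00250
δΔx = √(5.29) = 2.30 cm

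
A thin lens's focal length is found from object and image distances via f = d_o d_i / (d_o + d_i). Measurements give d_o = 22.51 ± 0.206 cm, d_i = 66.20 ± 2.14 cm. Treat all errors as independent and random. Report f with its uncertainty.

∂f/∂d_o = (d_i/(d_o+d_i))² = 0.557;  ∂f/∂d_i = (d_o/(d_o+d_i))² = 0.0644
δf = √((∂f/∂d_o · δd_o)² + (∂f/∂d_i · δd_i)²) = √(0.0132 + 0.0190) = 0.179 cm
f = 16.80 cm.

16.80 ± 0.179 cm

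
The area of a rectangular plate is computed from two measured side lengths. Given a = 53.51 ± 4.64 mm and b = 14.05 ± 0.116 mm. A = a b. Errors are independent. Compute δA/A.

Products/powers → add relative errors in quadrature, weighted by exponent:
  (1·δa/a)² = (1×0.0867)² = 0.00752;  (1·δb/b)² = (1×0.00826)² = 6.82e-05
δA/A = √(0.00759) = 0.0871

0.0871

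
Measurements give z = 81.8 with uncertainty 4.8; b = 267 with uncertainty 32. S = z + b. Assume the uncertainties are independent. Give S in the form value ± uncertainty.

349 ± 32.4

For a sum/difference, combine absolute errors in quadrature:
  (δz)² = 23.0;  (δb)² = 1020
δS = √(1050) = 32.4
S = 349.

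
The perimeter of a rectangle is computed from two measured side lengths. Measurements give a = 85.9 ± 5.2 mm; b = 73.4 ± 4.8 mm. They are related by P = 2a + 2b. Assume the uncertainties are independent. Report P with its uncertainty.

For a sum/difference, combine absolute errors in quadrature:
  (2·δa)² = 108;  (2·δb)² = 92.2
δP = √(200) = 14.2 mm
P = 319 mm.

319 ± 14.2 mm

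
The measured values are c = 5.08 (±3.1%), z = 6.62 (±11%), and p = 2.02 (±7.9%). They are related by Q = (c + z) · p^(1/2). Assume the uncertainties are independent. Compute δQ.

1.25

Let u = c + z = 11.7. δu = √(δc² + δz²) = √(0.0248 + 0.530) = 0.745, so δu/u = 0.0637.
Q is then a monomial in u, p:
δQ/Q = √((δu/u)² + (½·δp/p)²) = √(0.00405 + 0.00156) = 0.0749
Q = 16.6, so δQ = 0.0749 × 16.6 = 1.25.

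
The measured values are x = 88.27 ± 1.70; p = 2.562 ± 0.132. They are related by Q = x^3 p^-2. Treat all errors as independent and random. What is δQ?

Q is a product of powers, so relative uncertainties combine in quadrature:
  (3·δx/x)² = (3×0.0193)² = 0.00334;  (-2·δp/p)² = (-2×0.0515)² = 0.0106
δQ/Q = √(0.0140) = 0.118
Q = 104800, so δQ = 0.118 × 104800 = 12400.

12400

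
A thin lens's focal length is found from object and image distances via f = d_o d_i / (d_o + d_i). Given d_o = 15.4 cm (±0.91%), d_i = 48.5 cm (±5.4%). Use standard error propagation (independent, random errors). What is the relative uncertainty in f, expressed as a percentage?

1.47%

∂f/∂d_o = (d_i/(d_o+d_i))² = 0.576;  ∂f/∂d_i = (d_o/(d_o+d_i))² = 0.0581
δf = √((∂f/∂d_o · δd_o)² + (∂f/∂d_i · δd_i)²) = √(0.00652 + 0.0231) = 0.172 cm
f = 11.7 cm, so δf/f = 0.172/11.7 = 0.0147.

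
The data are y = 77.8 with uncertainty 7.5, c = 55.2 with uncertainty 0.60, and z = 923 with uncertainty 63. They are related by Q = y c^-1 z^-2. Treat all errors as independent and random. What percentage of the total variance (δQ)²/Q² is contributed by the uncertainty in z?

66.4%

(δQ/Q)² = (1·δy/y)² + (-1·δc/c)² + (-2·δz/z)²
  y term: (1×0.0964)² = 0.00929
  c term: (-1×0.0109)² = 0.000118
  z term: (-2×0.0683)² = 0.0186
Total = 0.0280. Share from z = 0.0186/0.0280 = 0.664.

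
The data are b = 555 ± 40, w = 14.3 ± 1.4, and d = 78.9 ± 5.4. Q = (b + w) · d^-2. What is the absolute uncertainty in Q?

Let u = b + w = 569. δu = √(δb² + δw²) = √(1600 + 1.96) = 40.0, so δu/u = 0.0703.
Q is then a monomial in u, d:
δQ/Q = √((δu/u)² + (-2·δd/d)²) = √(0.00494 + 0.0187) = 0.154
Q = 0.0915, so δQ = 0.154 × 0.0915 = 0.0141.

0.0141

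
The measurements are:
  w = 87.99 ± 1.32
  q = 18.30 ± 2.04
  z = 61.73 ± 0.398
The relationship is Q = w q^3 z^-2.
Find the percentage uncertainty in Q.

33.5%

Q is a product of powers, so relative uncertainties combine in quadrature:
  (1·δw/w)² = (1×0.0150)² = 0.000225;  (3·δq/q)² = (3×0.111)² = 0.112;  (-2·δz/z)² = (-2×0.00645)² = 0.000166
δQ/Q = √(0.112) = 0.335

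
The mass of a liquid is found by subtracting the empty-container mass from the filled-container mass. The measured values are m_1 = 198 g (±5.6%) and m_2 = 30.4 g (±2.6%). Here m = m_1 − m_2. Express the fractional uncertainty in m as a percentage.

6.63%

Each term contributes (cᵢ δxᵢ)² to (δm)²:
  (δm_1)² = 123;  (δm_2)² = 0.625
δm = √(124) = 11.1 g
m = 168 g, so δm/m = 11.1/168 = 0.0663.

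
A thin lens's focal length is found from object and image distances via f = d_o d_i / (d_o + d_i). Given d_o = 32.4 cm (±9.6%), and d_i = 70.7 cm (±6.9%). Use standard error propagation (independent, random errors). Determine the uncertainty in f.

1.54 cm

∂f/∂d_o = (d_i/(d_o+d_i))² = 0.470;  ∂f/∂d_i = (d_o/(d_o+d_i))² = 0.0988
δf = √((∂f/∂d_o · δd_o)² + (∂f/∂d_i · δd_i)²) = √(2.14 + 0.232) = 1.54 cm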